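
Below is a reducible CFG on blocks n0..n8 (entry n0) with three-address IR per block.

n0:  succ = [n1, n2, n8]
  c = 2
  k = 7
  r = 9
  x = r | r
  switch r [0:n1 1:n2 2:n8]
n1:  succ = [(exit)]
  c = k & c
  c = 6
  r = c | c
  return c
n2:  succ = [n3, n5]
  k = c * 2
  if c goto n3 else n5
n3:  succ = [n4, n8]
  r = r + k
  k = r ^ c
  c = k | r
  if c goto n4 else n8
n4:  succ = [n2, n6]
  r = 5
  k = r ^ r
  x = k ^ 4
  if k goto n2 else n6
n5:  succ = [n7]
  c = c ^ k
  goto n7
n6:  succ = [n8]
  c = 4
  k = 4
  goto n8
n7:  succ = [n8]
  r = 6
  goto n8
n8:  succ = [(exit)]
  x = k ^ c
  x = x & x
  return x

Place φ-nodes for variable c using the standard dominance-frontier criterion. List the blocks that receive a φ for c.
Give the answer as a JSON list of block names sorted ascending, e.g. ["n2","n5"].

Answer: ["n2", "n8"]

Working:
idom tree: n1←n0 n2←n0 n3←n2 n4←n3 n5←n2 n6←n4 n7←n5 n8←n0
Join-block Dom:
  n2: preds {n0,n4}: {n0} ∩ {n0,n2,n3,n4} = {n0}; idom=n0
  n8: preds {n0,n3,n6,n7}: {n0} ∩ {n0,n2,n3} ∩ {n0,n2,n3,n4,n6} ∩ {n0,n2,n5,n7} = {n0}; idom=n0

DF derivation:
  join n2 pred n0: · stop@n0
  join n2 pred n4: n4→n3→n2 stop@n0
  join n8 pred n0: · stop@n0
  join n8 pred n3: n3→n2 stop@n0
  join n8 pred n6: n6→n4→n3→n2 stop@n0
  join n8 pred n7: n7→n5→n2 stop@n0
  n0 → ∅
  n1 → ∅
  n2 → {n2,n8}
  n3 → {n2,n8}
  n4 → {n2,n8}
  n5 → {n8}
  n6 → {n8}
  n7 → {n8}
  n8 → ∅

φ for c: defs {n0,n1,n3,n5,n6}
  DF⁺ = {n2,n8}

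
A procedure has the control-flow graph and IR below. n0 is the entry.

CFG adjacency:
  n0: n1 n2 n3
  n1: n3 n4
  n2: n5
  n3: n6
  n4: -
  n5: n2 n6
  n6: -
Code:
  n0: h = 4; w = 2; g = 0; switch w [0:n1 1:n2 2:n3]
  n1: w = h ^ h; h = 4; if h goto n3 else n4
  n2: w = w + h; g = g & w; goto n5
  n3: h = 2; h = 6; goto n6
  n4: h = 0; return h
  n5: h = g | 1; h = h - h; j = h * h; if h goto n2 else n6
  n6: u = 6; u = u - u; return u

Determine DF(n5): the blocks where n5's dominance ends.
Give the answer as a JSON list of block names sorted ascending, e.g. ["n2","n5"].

Answer: ["n2", "n6"]

Analysis:
idom tree: n1←n0 n2←n0 n3←n0 n4←n1 n5←n2 n6←n0
Dom∩ at merges:
  n2: preds {n0,n5}: {n0} ∩ {n0,n2,n5} = {n0}; idom=n0
  n3: preds {n0,n1}: {n0} ∩ {n0,n1} = {n0}; idom=n0
  n6: preds {n3,n5}: {n0,n3} ∩ {n0,n2,n5} = {n0}; idom=n0

DF walk-up:
  n2←n0: walk · to n0
  n2←n5: walk n5→n2 to n0
  n3←n0: walk · to n0
  n3←n1: walk n1 to n0
  n6←n3: walk n3 to n0
  n6←n5: walk n5→n2 to n0
  n0: DF=∅
  n1: DF={n3}
  n2: DF={n2,n6}
  n3: DF={n6}
  n4: DF=∅
  n5: DF={n2,n6}
  n6: DF=∅

DF(n5) = ["n2", "n6"]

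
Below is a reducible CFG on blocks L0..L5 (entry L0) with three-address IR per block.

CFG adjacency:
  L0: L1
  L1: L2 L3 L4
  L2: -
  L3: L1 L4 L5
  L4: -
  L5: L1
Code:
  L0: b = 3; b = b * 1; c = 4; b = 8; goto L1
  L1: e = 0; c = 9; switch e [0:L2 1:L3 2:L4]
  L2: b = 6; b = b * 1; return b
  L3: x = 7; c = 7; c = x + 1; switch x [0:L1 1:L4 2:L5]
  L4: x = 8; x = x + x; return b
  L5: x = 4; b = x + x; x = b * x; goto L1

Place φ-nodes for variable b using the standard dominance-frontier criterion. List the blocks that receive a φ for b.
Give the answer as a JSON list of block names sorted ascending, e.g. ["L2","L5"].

Answer: ["L1"]

Analysis:
idom tree: L1←L0 L2←L1 L3←L1 L4←L1 L5←L3
Dom∩ at merges:
  L1: preds {L0,L3,L5}: {L0} ∩ {L0,L1,L3} ∩ {L0,L1,L3,L5} = {L0}; idom=L0
  L4: preds {L1,L3}: {L0,L1} ∩ {L0,L1,L3} = {L0,L1}; idom=L1

DF derivation:
  join L1 pred L0: · stop@L0
  join L1 pred L3: L3→L1 stop@L0
  join L1 pred L5: L5→L3→L1 stop@L0
  join L4 pred L1: · stop@L1
  join L4 pred L3: L3 stop@L1
  L0 → ∅
  L1 → {L1}
  L2 → ∅
  L3 → {L1,L4}
  L4 → ∅
  L5 → {L1}

φ for b: defs {L0,L2,L5}
  DF⁺ = {L1}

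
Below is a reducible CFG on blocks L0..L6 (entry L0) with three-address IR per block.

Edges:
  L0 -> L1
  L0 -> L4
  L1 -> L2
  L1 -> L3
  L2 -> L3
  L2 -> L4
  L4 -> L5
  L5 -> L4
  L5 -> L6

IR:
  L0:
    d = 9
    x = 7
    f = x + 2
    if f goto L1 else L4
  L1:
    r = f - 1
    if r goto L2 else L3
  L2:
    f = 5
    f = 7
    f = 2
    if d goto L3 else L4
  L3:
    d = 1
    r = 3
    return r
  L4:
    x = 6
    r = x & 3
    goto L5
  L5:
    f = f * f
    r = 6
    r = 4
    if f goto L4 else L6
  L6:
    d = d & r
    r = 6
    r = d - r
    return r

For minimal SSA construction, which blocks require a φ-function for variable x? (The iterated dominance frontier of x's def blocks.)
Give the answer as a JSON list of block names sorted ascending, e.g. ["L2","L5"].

idom tree: L1←L0 L2←L1 L3←L1 L4←L0 L5←L4 L6←L5
Dom∩ at merges:
  L3: preds {L1,L2}: {L0,L1} ∩ {L0,L1,L2} = {L0,L1}; idom=L1
  L4: preds {L0,L2,L5}: {L0} ∩ {L0,L1,L2} ∩ {L0,L4,L5} = {L0}; idom=L0

Frontier:
  join L3 pred L1: · stop@L1
  join L3 pred L2: L2 stop@L1
  join L4 pred L0: · stop@L0
  join L4 pred L2: L2→L1 stop@L0
  join L4 pred L5: L5→L4 stop@L0
  DF(L0)=∅
  DF(L1)={L4}
  DF(L2)={L3,L4}
  DF(L3)=∅
  DF(L4)={L4}
  DF(L5)={L4}
  DF(L6)=∅

φ for x: defs {L0,L4}
  DF⁺ = {L4}

Answer: ["L4"]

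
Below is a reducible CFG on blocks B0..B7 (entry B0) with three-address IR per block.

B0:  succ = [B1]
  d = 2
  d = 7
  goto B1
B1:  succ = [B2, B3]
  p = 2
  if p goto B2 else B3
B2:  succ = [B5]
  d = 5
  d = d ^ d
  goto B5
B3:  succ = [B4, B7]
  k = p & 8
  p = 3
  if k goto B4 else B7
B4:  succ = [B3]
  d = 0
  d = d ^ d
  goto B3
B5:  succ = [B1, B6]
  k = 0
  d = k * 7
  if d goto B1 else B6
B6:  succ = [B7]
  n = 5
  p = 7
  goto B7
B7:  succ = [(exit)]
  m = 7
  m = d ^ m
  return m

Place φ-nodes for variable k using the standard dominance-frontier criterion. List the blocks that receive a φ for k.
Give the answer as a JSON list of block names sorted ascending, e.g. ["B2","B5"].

Answer: ["B1", "B3", "B7"]

Working:
idom tree: B1←B0 B2←B1 B3←B1 B4←B3 B5←B2 B6←B5 B7←B1
Dom∩ at merges:
  B1: preds {B0,B5}: {B0} ∩ {B0,B1,B2,B5} = {B0}; idom=B0
  B3: preds {B1,B4}: {B0,B1} ∩ {B0,B1,B3,B4} = {B0,B1}; idom=B1
  B7: preds {B3,B6}: {B0,B1,B3} ∩ {B0,B1,B2,B5,B6} = {B0,B1}; idom=B1

DF walk-up:
  join B1 pred B0: · stop@B0
  join B1 pred B5: B5→B2→B1 stop@B0
  join B3 pred B1: · stop@B1
  join B3 pred B4: B4→B3 stop@B1
  join B7 pred B3: B3 stop@B1
  join B7 pred B6: B6→B5→B2 stop@B1
  DF(B0)=∅
  DF(B1)={B1}
  DF(B2)={B1,B7}
  DF(B3)={B3,B7}
  DF(B4)={B3}
  DF(B5)={B1,B7}
  DF(B6)={B7}
  DF(B7)=∅

φ for k: defs {B3,B5}
  DF⁺ = {B1,B3,B7}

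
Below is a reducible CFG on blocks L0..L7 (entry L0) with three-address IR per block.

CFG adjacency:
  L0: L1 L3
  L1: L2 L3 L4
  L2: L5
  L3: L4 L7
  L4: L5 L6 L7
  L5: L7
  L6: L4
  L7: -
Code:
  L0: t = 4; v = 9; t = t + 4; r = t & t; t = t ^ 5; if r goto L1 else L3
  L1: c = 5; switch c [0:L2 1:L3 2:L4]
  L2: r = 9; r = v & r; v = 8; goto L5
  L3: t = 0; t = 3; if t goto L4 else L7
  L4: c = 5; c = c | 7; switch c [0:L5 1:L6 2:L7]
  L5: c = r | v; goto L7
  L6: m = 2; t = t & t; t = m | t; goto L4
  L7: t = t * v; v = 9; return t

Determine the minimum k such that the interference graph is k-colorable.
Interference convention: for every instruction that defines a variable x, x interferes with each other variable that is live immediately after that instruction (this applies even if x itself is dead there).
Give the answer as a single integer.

Answer: 4

Working:
def/use:
  L0: def={r,t,v} ue=∅
  L1: def={c} ue=∅
  L2: def={r,v} ue={v}
  L3: def={t} ue=∅
  L4: def={c} ue=∅
  L5: def={c} ue={r,v}
  L6: def={m,t} ue={t}
  L7: def={t,v} ue={t,v}

Live sets:
  L0 li=∅ lo={r,t,v}
  L1 li={r,t,v} lo={r,t,v}
  L2 li={t,v} lo={r,t,v}
  L3 li={r,v} lo={r,t,v}
  L4 li={r,t,v} lo={r,t,v}
  L5 li={r,t,v} lo={t,v}
  L6 li={r,t,v} lo={r,t,v}
  L7 li={t,v} lo=∅

Interference:
  c: {r,t,v}
  m: {r,t,v}
  r: {c,m,t,v}
  t: {c,m,r,v}
  v: {c,m,r,t}

Colouring:
  {c,r,t,v} pairwise interfere (4-clique) ⇒ χ ≥ 4
  4-colouring: r0={r}  r1={t}  r2={v}  r3={c,m}
  χ = 4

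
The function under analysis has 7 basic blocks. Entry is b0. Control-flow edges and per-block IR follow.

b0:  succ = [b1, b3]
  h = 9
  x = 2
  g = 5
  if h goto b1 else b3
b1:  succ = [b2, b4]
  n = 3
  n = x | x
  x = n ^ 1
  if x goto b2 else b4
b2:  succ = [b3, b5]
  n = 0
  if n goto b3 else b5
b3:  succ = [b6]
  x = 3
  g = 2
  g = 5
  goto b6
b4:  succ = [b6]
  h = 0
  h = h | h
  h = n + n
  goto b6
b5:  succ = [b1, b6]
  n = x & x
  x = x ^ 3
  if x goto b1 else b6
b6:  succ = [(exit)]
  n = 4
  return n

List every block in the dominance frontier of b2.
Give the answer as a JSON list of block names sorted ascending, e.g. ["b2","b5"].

idom tree: b1←b0 b2←b1 b3←b0 b4←b1 b5←b2 b6←b0
Join-block Dom:
  b1: preds {b0,b5}: {b0} ∩ {b0,b1,b2,b5} = {b0}; idom=b0
  b3: preds {b0,b2}: {b0} ∩ {b0,b1,b2} = {b0}; idom=b0
  b6: preds {b3,b4,b5}: {b0,b3} ∩ {b0,b1,b4} ∩ {b0,b1,b2,b5} = {b0}; idom=b0

Frontier:
  join b1 pred b0: · stop@b0
  join b1 pred b5: b5→b2→b1 stop@b0
  join b3 pred b0: · stop@b0
  join b3 pred b2: b2→b1 stop@b0
  join b6 pred b3: b3 stop@b0
  join b6 pred b4: b4→b1 stop@b0
  join b6 pred b5: b5→b2→b1 stop@b0
  b0 → ∅
  b1 → {b1,b3,b6}
  b2 → {b1,b3,b6}
  b3 → {b6}
  b4 → {b6}
  b5 → {b1,b6}
  b6 → ∅

DF(b2) = ["b1", "b3", "b6"]

Answer: ["b1", "b3", "b6"]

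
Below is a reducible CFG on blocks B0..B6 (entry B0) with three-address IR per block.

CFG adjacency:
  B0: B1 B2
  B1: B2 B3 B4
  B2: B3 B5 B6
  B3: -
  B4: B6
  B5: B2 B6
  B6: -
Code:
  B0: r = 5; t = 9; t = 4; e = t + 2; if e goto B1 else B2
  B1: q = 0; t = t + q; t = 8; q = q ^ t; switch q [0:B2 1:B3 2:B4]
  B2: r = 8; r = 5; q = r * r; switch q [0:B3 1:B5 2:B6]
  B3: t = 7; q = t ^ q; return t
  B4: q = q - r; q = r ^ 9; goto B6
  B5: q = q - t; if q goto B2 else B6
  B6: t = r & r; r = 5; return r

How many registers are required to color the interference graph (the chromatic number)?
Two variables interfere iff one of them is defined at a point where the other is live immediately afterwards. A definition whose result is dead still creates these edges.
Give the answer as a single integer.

Block summaries:
  B0 def {e,r,t} use ∅
  B1 def {q,t} use {t}
  B2 def {q,r} use ∅
  B3 def {q,t} use {q}
  B4 def {q} use {q,r}
  B5 def {q} use {q,t}
  B6 def {r,t} use {r}

Live sets:
  B0 li=∅ lo={r,t}
  B1 li={r,t} lo={q,r,t}
  B2 li={t} lo={q,r,t}
  B3 li={q} lo=∅
  B4 li={q,r} lo={r}
  B5 li={q,r,t} lo={r,t}
  B6 li={r} lo=∅

Conflict graph:
  e↔{r,t}
  q↔{r,t}
  r↔{e,q,t}
  t↔{e,q,r}

Chromatic number:
  lower bound: {e,r,t} mutually conflict ⇒ χ ≥ 3
  assign e→r2 q→r2 r→r0 t→r1 — no edge inside a register ⇒ χ ≤ 3
  χ = 3

Answer: 3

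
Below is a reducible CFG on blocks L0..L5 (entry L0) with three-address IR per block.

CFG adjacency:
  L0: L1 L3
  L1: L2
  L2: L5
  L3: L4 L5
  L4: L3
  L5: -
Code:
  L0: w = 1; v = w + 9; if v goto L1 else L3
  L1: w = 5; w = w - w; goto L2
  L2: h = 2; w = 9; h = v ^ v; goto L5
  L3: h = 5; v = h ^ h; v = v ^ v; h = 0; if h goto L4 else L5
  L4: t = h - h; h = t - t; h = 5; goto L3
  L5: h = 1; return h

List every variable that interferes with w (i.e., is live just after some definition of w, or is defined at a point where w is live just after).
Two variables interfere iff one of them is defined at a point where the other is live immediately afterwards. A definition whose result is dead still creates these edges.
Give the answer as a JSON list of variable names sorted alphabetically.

def/use:
  L0: {v,w} / ∅
  L1: {w} / ∅
  L2: {h,w} / {v}
  L3: {h,v} / ∅
  L4: {h,t} / {h}
  L5: {h} / ∅

Liveness:
  L0 li=∅ lo={v}
  L1 li={v} lo={v}
  L2 li={v} lo=∅
  L3 li=∅ lo={h}
  L4 li={h} lo=∅
  L5 li=∅ lo=∅

Interfere edges:
  h — {v}
  t — ∅
  v — {h,w}
  w — {v}

N(w) = ["v"]

Answer: ["v"]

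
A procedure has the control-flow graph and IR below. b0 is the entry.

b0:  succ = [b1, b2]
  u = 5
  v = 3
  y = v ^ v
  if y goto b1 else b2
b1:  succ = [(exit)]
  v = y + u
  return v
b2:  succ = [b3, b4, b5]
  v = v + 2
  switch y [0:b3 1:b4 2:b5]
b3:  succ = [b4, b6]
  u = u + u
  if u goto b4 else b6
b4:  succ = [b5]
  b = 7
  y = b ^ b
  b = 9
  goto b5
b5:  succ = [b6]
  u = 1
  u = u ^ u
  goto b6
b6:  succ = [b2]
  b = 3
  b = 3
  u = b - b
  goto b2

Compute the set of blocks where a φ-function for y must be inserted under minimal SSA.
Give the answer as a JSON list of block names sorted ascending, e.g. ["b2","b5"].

idom tree: b1←b0 b2←b0 b3←b2 b4←b2 b5←b2 b6←b2
Dom∩ at merges:
  b2: preds {b0,b6}: {b0} ∩ {b0,b2,b6} = {b0}; idom=b0
  b4: preds {b2,b3}: {b0,b2} ∩ {b0,b2,b3} = {b0,b2}; idom=b2
  b5: preds {b2,b4}: {b0,b2} ∩ {b0,b2,b4} = {b0,b2}; idom=b2
  b6: preds {b3,b5}: {b0,b2,b3} ∩ {b0,b2,b5} = {b0,b2}; idom=b2

DF derivation:
  b2←b0: walk · to b0
  b2←b6: walk b6→b2 to b0
  b4←b2: walk · to b2
  b4←b3: walk b3 to b2
  b5←b2: walk · to b2
  b5←b4: walk b4 to b2
  b6←b3: walk b3 to b2
  b6←b5: walk b5 to b2
  b0: DF=∅
  b1: DF=∅
  b2: DF={b2}
  b3: DF={b4,b6}
  b4: DF={b5}
  b5: DF={b6}
  b6: DF={b2}

φ for y: defs {b0,b4}
  DF⁺ = {b2,b5,b6}

Answer: ["b2", "b5", "b6"]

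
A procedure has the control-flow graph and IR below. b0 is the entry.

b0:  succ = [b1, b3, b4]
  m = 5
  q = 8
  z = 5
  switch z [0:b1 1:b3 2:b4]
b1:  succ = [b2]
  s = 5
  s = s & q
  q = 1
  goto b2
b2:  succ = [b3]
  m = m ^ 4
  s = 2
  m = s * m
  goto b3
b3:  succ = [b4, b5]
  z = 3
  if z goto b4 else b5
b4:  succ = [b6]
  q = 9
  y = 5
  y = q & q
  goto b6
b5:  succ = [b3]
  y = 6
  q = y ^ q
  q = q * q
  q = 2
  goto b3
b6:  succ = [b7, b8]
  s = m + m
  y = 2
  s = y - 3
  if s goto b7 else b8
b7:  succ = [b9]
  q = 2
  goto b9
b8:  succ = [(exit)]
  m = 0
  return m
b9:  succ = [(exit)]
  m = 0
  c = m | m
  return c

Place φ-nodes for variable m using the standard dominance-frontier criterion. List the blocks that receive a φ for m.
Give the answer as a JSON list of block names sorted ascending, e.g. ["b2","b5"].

Answer: ["b3", "b4"]

Derivation:
idom tree: b1←b0 b2←b1 b3←b0 b4←b0 b5←b3 b6←b4 b7←b6 b8←b6 b9←b7
Join-block Dom:
  b3: preds {b0,b2,b5}: {b0} ∩ {b0,b1,b2} ∩ {b0,b3,b5} = {b0}; idom=b0
  b4: preds {b0,b3}: {b0} ∩ {b0,b3} = {b0}; idom=b0

DF derivation:
  b3←b0: walk · to b0
  b3←b2: walk b2→b1 to b0
  b3←b5: walk b5→b3 to b0
  b4←b0: walk · to b0
  b4←b3: walk b3 to b0
  b0 → ∅
  b1 → {b3}
  b2 → {b3}
  b3 → {b3,b4}
  b4 → ∅
  b5 → {b3}
  b6 → ∅
  b7 → ∅
  b8 → ∅
  b9 → ∅

φ for m: defs {b0,b2,b8,b9}
  DF⁺ = {b3,b4}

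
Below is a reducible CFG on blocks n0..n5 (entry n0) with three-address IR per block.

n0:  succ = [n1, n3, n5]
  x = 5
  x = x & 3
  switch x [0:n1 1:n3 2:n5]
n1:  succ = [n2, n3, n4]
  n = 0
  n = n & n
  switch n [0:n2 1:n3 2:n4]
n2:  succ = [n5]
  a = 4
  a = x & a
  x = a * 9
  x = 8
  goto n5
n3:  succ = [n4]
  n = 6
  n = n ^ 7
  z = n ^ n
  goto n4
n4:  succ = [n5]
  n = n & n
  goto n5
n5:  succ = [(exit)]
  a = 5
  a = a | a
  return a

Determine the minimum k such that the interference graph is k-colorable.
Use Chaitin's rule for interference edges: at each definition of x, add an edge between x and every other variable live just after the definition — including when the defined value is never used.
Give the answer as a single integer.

Block summaries:
  n0 def {x} use ∅
  n1 def {n} use ∅
  n2 def {a,x} use {x}
  n3 def {n,z} use ∅
  n4 def {n} use {n}
  n5 def {a} use ∅

Liveness:
  n0 li=∅ lo={x}
  n1 li={x} lo={n,x}
  n2 li={x} lo=∅
  n3 li=∅ lo={n}
  n4 li={n} lo=∅
  n5 li=∅ lo=∅

Conflict graph:
  a↔{x}
  n↔{x,z}
  x↔{a,n}
  z↔{n}

Colouring:
  lower bound: {a,x} mutually conflict ⇒ χ ≥ 2
  2-colouring: c0={a,n}  c1={x,z}
  χ = 2

Answer: 2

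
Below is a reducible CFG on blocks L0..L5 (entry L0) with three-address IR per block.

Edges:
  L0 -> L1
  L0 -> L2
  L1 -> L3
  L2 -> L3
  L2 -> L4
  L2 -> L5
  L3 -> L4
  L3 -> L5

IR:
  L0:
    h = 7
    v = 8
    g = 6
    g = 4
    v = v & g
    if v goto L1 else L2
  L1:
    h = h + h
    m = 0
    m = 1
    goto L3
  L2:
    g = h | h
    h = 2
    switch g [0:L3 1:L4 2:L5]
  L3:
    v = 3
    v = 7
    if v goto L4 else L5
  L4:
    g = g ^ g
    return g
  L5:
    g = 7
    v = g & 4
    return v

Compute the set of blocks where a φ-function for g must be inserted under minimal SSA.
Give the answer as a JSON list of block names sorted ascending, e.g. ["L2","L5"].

Answer: ["L3", "L4", "L5"]

Working:
idom tree: L1←L0 L2←L0 L3←L0 L4←L0 L5←L0
Dom∩ at merges:
  L3: preds {L1,L2}: {L0,L1} ∩ {L0,L2} = {L0}; idom=L0
  L4: preds {L2,L3}: {L0,L2} ∩ {L0,L3} = {L0}; idom=L0
  L5: preds {L2,L3}: {L0,L2} ∩ {L0,L3} = {L0}; idom=L0

DF derivation:
  L3←L1: walk L1 to L0
  L3←L2: walk L2 to L0
  L4←L2: walk L2 to L0
  L4←L3: walk L3 to L0
  L5←L2: walk L2 to L0
  L5←L3: walk L3 to L0
  L0 → ∅
  L1 → {L3}
  L2 → {L3,L4,L5}
  L3 → {L4,L5}
  L4 → ∅
  L5 → ∅

φ for g: defs {L0,L2,L4,L5}
  DF⁺ = {L3,L4,L5}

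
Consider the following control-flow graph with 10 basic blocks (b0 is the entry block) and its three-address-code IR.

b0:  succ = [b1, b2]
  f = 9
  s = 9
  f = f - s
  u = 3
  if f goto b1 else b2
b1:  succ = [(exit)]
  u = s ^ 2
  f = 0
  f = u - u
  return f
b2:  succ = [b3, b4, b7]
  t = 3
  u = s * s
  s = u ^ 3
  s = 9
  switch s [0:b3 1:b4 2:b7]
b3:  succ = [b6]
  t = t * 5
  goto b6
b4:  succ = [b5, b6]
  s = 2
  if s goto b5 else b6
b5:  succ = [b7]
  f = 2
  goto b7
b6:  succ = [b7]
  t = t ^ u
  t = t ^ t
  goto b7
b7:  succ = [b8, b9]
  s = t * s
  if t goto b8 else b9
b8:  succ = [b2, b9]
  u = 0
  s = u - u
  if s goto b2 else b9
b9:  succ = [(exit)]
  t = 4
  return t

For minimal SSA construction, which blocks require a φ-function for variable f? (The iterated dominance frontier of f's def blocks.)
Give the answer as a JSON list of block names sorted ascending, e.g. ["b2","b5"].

Answer: ["b2", "b7"]

Analysis:
idom tree: b1←b0 b2←b0 b3←b2 b4←b2 b5←b4 b6←b2 b7←b2 b8←b7 b9←b7
Dom∩ at merges:
  b2: preds {b0,b8}: {b0} ∩ {b0,b2,b7,b8} = {b0}; idom=b0
  b6: preds {b3,b4}: {b0,b2,b3} ∩ {b0,b2,b4} = {b0,b2}; idom=b2
  b7: preds {b2,b5,b6}: {b0,b2} ∩ {b0,b2,b4,b5} ∩ {b0,b2,b6} = {b0,b2}; idom=b2
  b9: preds {b7,b8}: {b0,b2,b7} ∩ {b0,b2,b7,b8} = {b0,b2,b7}; idom=b7

DF derivation:
  b2←b0: walk · to b0
  b2←b8: walk b8→b7→b2 to b0
  b6←b3: walk b3 to b2
  b6←b4: walk b4 to b2
  b7←b2: walk · to b2
  b7←b5: walk b5→b4 to b2
  b7←b6: walk b6 to b2
  b9←b7: walk · to b7
  b9←b8: walk b8 to b7
  DF(b0)=∅
  DF(b1)=∅
  DF(b2)={b2}
  DF(b3)={b6}
  DF(b4)={b6,b7}
  DF(b5)={b7}
  DF(b6)={b7}
  DF(b7)={b2}
  DF(b8)={b2,b9}
  DF(b9)=∅

φ for f: defs {b0,b1,b5}
  DF⁺ = {b2,b7}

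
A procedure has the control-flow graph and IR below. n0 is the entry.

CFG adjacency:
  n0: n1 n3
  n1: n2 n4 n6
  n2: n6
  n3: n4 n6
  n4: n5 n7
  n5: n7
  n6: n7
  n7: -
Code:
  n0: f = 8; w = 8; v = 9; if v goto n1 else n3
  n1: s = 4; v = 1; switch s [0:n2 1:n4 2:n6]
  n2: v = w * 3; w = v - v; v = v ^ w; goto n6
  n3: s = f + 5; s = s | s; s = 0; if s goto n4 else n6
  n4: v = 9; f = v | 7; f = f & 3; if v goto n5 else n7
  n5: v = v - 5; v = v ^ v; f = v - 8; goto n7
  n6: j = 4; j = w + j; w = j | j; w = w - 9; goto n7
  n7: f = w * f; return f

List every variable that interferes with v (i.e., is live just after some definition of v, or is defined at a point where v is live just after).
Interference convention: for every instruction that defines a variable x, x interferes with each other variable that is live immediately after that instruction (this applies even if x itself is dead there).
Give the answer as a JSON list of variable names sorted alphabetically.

Answer: ["f", "s", "w"]

Working:
def/use:
  n0 def {f,v,w} use ∅
  n1 def {s,v} use ∅
  n2 def {v,w} use {w}
  n3 def {s} use {f}
  n4 def {f,v} use ∅
  n5 def {f,v} use {v}
  n6 def {j,w} use {w}
  n7 def {f} use {f,w}

Liveness:
  live n0: ∅→{f,w}
  live n1: {f,w}→{f,w}
  live n2: {f,w}→{f,w}
  live n3: {f,w}→{f,w}
  live n4: {w}→{f,v,w}
  live n5: {v,w}→{f,w}
  live n6: {f,w}→{f,w}
  live n7: {f,w}→∅

Interfere edges:
  f↔{j,s,v,w}
  j↔{f,w}
  s↔{f,v,w}
  v↔{f,s,w}
  w↔{f,j,s,v}

N(v) = ["f", "s", "w"]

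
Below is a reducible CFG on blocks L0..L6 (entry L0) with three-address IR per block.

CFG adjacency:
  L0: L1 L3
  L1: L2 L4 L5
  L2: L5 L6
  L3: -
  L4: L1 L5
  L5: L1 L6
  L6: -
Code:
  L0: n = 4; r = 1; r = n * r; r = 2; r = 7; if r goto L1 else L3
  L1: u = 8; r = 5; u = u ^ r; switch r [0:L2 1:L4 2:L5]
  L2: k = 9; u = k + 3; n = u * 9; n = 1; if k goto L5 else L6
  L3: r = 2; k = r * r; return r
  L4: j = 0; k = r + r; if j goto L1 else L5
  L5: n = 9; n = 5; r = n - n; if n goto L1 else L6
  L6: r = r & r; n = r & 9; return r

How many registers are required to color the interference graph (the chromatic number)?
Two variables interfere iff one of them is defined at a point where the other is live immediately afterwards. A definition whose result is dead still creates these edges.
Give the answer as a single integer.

Per-block:
  L0 def {n,r} use ∅
  L1 def {r,u} use ∅
  L2 def {k,n,u} use ∅
  L3 def {k,r} use ∅
  L4 def {j,k} use {r}
  L5 def {n,r} use ∅
  L6 def {n,r} use {r}

Liveness:
  live L0: ∅→∅
  live L1: ∅→{r}
  live L2: {r}→{r}
  live L3: ∅→∅
  live L4: {r}→∅
  live L5: ∅→{r}
  live L6: {r}→∅

Conflict graph:
  j↔{k,r}
  k↔{j,n,r,u}
  n↔{k,r}
  r↔{j,k,n,u}
  u↔{k,r}

Registers:
  {j,k,r} pairwise interfere (3-clique) ⇒ χ ≥ 3
  3-colouring: R0={k}  R1={r}  R2={j,n,u}
  χ = 3

Answer: 3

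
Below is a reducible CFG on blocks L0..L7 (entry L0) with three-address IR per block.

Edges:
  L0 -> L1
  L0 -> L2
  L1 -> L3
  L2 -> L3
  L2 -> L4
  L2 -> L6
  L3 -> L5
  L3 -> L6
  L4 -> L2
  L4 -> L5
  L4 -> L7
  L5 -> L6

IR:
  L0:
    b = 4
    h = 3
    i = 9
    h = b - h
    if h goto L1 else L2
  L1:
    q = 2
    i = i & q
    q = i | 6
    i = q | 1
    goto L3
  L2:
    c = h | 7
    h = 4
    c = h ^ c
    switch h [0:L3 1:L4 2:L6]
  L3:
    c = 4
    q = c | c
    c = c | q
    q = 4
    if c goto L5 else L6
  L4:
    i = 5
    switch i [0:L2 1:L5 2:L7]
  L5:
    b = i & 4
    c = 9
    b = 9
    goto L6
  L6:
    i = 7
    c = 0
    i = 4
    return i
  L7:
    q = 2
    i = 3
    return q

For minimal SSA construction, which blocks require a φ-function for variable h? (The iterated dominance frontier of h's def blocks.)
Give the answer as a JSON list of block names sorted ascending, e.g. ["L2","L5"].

Answer: ["L2", "L3", "L5", "L6"]

Working:
idom tree: L1←L0 L2←L0 L3←L0 L4←L2 L5←L0 L6←L0 L7←L4
Dom at joins:
  L2: preds {L0,L4}: {L0} ∩ {L0,L2,L4} = {L0}; idom=L0
  L3: preds {L1,L2}: {L0,L1} ∩ {L0,L2} = {L0}; idom=L0
  L5: preds {L3,L4}: {L0,L3} ∩ {L0,L2,L4} = {L0}; idom=L0
  L6: preds {L2,L3,L5}: {L0,L2} ∩ {L0,L3} ∩ {L0,L5} = {L0}; idom=L0

DF walk-up:
  L2←L0: walk · to L0
  L2←L4: walk L4→L2 to L0
  L3←L1: walk L1 to L0
  L3←L2: walk L2 to L0
  L5←L3: walk L3 to L0
  L5←L4: walk L4→L2 to L0
  L6←L2: walk L2 to L0
  L6←L3: walk L3 to L0
  L6←L5: walk L5 to L0
  L0 → ∅
  L1 → {L3}
  L2 → {L2,L3,L5,L6}
  L3 → {L5,L6}
  L4 → {L2,L5}
  L5 → {L6}
  L6 → ∅
  L7 → ∅

φ for h: defs {L0,L2}
  DF⁺ = {L2,L3,L5,L6}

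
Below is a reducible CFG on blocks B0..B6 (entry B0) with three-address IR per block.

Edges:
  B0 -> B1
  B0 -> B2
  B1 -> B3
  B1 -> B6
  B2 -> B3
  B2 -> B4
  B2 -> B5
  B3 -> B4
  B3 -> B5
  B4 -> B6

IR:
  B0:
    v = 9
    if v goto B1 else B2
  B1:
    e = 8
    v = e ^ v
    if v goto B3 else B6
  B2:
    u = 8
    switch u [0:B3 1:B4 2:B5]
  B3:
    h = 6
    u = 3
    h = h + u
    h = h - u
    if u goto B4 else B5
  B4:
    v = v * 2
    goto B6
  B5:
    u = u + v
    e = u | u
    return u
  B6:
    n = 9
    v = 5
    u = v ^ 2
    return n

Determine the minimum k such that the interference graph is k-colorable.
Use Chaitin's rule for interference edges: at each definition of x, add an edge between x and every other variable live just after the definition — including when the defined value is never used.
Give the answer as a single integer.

Block summaries:
  B0: {v} / ∅
  B1: {e,v} / {v}
  B2: {u} / ∅
  B3: {h,u} / ∅
  B4: {v} / {v}
  B5: {e,u} / {u,v}
  B6: {n,u,v} / ∅

Liveness:
  B0 li=∅ lo={v}
  B1 li={v} lo={v}
  B2 li={v} lo={u,v}
  B3 li={v} lo={u,v}
  B4 li={v} lo=∅
  B5 li={u,v} lo=∅
  B6 li=∅ lo=∅

Interfere edges:
  e↔{u,v}
  h↔{u,v}
  n↔{u,v}
  u↔{e,h,n,v}
  v↔{e,h,n,u}

Colouring:
  {e,u,v} pairwise interfere (3-clique) ⇒ χ ≥ 3
  assign e→c2 h→c2 n→c2 u→c0 v→c1 — no edge inside a register ⇒ χ ≤ 3
  χ = 3

Answer: 3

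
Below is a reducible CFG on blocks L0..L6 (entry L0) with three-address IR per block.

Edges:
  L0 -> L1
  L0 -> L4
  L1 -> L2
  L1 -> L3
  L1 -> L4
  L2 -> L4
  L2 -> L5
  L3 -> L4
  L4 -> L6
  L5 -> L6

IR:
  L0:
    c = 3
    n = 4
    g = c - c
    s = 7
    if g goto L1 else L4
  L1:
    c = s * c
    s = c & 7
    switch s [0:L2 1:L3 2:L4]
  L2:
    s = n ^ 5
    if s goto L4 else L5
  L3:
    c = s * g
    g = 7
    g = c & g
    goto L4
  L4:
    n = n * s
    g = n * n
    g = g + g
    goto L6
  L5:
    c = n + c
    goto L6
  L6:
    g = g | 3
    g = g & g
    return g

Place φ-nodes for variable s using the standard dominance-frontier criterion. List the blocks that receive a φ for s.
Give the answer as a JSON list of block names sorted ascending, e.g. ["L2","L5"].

Answer: ["L4", "L6"]

Derivation:
idom tree: L1←L0 L2←L1 L3←L1 L4←L0 L5←L2 L6←L0
Dom∩ at merges:
  L4: preds {L0,L1,L2,L3}: {L0} ∩ {L0,L1} ∩ {L0,L1,L2} ∩ {L0,L1,L3} = {L0}; idom=L0
  L6: preds {L4,L5}: {L0,L4} ∩ {L0,L1,L2,L5} = {L0}; idom=L0

DF derivation:
  L4←L0: walk · to L0
  L4←L1: walk L1 to L0
  L4←L2: walk L2→L1 to L0
  L4←L3: walk L3→L1 to L0
  L6←L4: walk L4 to L0
  L6←L5: walk L5→L2→L1 to L0
  DF(L0)=∅
  DF(L1)={L4,L6}
  DF(L2)={L4,L6}
  DF(L3)={L4}
  DF(L4)={L6}
  DF(L5)={L6}
  DF(L6)=∅

φ for s: defs {L0,L1,L2}
  DF⁺ = {L4,L6}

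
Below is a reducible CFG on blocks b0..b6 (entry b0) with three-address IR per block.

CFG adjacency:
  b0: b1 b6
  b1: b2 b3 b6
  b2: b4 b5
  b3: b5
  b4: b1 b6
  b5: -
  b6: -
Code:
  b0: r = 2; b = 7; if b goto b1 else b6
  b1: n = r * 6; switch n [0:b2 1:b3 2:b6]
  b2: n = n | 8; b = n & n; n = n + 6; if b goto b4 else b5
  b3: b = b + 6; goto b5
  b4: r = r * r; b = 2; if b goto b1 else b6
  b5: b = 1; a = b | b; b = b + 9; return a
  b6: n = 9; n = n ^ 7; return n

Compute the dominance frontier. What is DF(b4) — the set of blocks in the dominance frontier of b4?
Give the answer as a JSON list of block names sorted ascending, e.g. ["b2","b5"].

Answer: ["b1", "b6"]

Derivation:
idom tree: b1←b0 b2←b1 b3←b1 b4←b2 b5←b1 b6←b0
Dom∩ at merges:
  b1: preds {b0,b4}: {b0} ∩ {b0,b1,b2,b4} = {b0}; idom=b0
  b5: preds {b2,b3}: {b0,b1,b2} ∩ {b0,b1,b3} = {b0,b1}; idom=b1
  b6: preds {b0,b1,b4}: {b0} ∩ {b0,b1} ∩ {b0,b1,b2,b4} = {b0}; idom=b0

Frontier:
  join b1 pred b0: · stop@b0
  join b1 pred b4: b4→b2→b1 stop@b0
  join b5 pred b2: b2 stop@b1
  join b5 pred b3: b3 stop@b1
  join b6 pred b0: · stop@b0
  join b6 pred b1: b1 stop@b0
  join b6 pred b4: b4→b2→b1 stop@b0
  b0 → ∅
  b1 → {b1,b6}
  b2 → {b1,b5,b6}
  b3 → {b5}
  b4 → {b1,b6}
  b5 → ∅
  b6 → ∅

DF(b4) = ["b1", "b6"]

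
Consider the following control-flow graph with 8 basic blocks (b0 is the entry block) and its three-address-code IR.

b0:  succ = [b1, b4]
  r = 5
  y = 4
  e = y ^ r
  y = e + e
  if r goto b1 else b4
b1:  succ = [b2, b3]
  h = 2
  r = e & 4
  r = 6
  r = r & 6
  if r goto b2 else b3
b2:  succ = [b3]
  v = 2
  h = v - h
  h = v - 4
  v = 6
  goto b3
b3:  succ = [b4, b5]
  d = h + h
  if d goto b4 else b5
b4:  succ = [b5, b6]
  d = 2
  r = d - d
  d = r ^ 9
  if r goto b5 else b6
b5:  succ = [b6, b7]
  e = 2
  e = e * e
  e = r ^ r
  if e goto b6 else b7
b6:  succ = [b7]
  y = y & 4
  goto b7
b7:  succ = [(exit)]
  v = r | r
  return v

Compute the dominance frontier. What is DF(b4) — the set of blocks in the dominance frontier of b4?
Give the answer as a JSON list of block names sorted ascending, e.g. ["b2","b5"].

Answer: ["b5", "b6"]

Analysis:
idom tree: b1←b0 b2←b1 b3←b1 b4←b0 b5←b0 b6←b0 b7←b0
Dom∩ at merges:
  b3: preds {b1,b2}: {b0,b1} ∩ {b0,b1,b2} = {b0,b1}; idom=b1
  b4: preds {b0,b3}: {b0} ∩ {b0,b1,b3} = {b0}; idom=b0
  b5: preds {b3,b4}: {b0,b1,b3} ∩ {b0,b4} = {b0}; idom=b0
  b6: preds {b4,b5}: {b0,b4} ∩ {b0,b5} = {b0}; idom=b0
  b7: preds {b5,b6}: {b0,b5} ∩ {b0,b6} = {b0}; idom=b0

DF walk-up:
  join b3 pred b1: · stop@b1
  join b3 pred b2: b2 stop@b1
  join b4 pred b0: · stop@b0
  join b4 pred b3: b3→b1 stop@b0
  join b5 pred b3: b3→b1 stop@b0
  join b5 pred b4: b4 stop@b0
  join b6 pred b4: b4 stop@b0
  join b6 pred b5: b5 stop@b0
  join b7 pred b5: b5 stop@b0
  join b7 pred b6: b6 stop@b0
  DF(b0)=∅
  DF(b1)={b4,b5}
  DF(b2)={b3}
  DF(b3)={b4,b5}
  DF(b4)={b5,b6}
  DF(b5)={b6,b7}
  DF(b6)={b7}
  DF(b7)=∅

DF(b4) = ["b5", "b6"]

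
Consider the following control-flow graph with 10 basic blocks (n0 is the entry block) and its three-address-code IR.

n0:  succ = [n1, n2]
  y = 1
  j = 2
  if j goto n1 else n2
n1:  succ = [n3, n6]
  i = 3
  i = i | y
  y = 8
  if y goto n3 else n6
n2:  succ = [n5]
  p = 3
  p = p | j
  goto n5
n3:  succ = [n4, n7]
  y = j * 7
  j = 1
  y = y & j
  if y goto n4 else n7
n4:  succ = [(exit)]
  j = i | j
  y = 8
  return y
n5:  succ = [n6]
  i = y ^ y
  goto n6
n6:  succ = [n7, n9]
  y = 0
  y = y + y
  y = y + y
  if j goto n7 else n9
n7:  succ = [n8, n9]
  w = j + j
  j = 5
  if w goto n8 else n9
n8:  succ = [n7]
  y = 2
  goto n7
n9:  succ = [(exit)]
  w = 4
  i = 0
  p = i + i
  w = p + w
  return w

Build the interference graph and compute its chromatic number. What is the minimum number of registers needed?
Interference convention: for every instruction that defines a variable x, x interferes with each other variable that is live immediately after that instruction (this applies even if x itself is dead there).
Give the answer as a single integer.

Block summaries:
  n0: def={j,y} ue=∅
  n1: def={i,y} ue={y}
  n2: def={p} ue={j}
  n3: def={j,y} ue={j}
  n4: def={j,y} ue={i,j}
  n5: def={i} ue={y}
  n6: def={y} ue={j}
  n7: def={j,w} ue={j}
  n8: def={y} ue=∅
  n9: def={i,p,w} ue=∅

Backward fixpoint:
  n0: in=∅ out={j,y}
  n1: in={j,y} out={i,j}
  n2: in={j,y} out={j,y}
  n3: in={i,j} out={i,j}
  n4: in={i,j} out=∅
  n5: in={j,y} out={j}
  n6: in={j} out={j}
  n7: in={j} out={j}
  n8: in={j} out={j}
  n9: in=∅ out=∅

Interfere edges:
  i — {j,w,y}
  j — {i,p,w,y}
  p — {j,w,y}
  w — {i,j,p}
  y — {i,j,p}

Chromatic number:
  {i,j,w} pairwise interfere (3-clique) ⇒ χ ≥ 3
  assign i→c1 j→c0 p→c1 w→c2 y→c2 — no edge inside a register ⇒ χ ≤ 3
  χ = 3

Answer: 3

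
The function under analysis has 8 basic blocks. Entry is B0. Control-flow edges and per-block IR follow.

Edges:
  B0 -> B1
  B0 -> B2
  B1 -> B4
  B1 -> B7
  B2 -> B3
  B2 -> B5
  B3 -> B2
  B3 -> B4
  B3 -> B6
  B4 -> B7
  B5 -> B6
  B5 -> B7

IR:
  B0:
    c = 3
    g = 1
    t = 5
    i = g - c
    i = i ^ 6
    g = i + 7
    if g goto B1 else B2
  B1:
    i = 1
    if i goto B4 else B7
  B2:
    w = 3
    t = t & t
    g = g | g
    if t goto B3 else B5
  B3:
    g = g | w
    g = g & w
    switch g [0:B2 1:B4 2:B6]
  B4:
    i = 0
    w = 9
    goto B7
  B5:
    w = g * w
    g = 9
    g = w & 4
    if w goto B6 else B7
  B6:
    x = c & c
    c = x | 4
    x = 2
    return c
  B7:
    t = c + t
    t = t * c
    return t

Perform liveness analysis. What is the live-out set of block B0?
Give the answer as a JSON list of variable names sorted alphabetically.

Answer: ["c", "g", "t"]

Working:
def/use:
  B0: def={c,g,i,t} ue=∅
  B1: def={i} ue=∅
  B2: def={g,t,w} ue={g,t}
  B3: def={g} ue={g,w}
  B4: def={i,w} ue=∅
  B5: def={g,w} ue={g,w}
  B6: def={c,x} ue={c}
  B7: def={t} ue={c,t}

Backward fixpoint:
  live B0: ∅→{c,g,t}
  live B1: {c,t}→{c,t}
  live B2: {c,g,t}→{c,g,t,w}
  live B3: {c,g,t,w}→{c,g,t}
  live B4: {c,t}→{c,t}
  live B5: {c,g,t,w}→{c,t}
  live B6: {c}→∅
  live B7: {c,t}→∅

live-out(B0) = ["c", "g", "t"]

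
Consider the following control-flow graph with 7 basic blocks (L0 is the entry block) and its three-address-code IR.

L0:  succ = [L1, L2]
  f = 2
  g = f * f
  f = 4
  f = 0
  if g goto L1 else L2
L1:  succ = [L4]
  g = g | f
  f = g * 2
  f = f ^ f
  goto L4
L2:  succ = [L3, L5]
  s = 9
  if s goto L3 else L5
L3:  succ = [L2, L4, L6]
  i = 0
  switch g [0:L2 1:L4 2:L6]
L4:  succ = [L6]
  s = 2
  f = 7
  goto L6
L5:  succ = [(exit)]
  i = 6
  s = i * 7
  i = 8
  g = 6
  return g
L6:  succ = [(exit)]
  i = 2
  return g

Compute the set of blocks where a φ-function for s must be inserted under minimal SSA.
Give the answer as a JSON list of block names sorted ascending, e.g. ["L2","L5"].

Answer: ["L2", "L4", "L6"]

Working:
idom tree: L1←L0 L2←L0 L3←L2 L4←L0 L5←L2 L6←L0
Dom∩ at merges:
  L2: preds {L0,L3}: {L0} ∩ {L0,L2,L3} = {L0}; idom=L0
  L4: preds {L1,L3}: {L0,L1} ∩ {L0,L2,L3} = {L0}; idom=L0
  L6: preds {L3,L4}: {L0,L2,L3} ∩ {L0,L4} = {L0}; idom=L0

DF walk-up:
  join L2 pred L0: · stop@L0
  join L2 pred L3: L3→L2 stop@L0
  join L4 pred L1: L1 stop@L0
  join L4 pred L3: L3→L2 stop@L0
  join L6 pred L3: L3→L2 stop@L0
  join L6 pred L4: L4 stop@L0
  L0 → ∅
  L1 → {L4}
  L2 → {L2,L4,L6}
  L3 → {L2,L4,L6}
  L4 → {L6}
  L5 → ∅
  L6 → ∅

φ for s: defs {L2,L4,L5}
  DF⁺ = {L2,L4,L6}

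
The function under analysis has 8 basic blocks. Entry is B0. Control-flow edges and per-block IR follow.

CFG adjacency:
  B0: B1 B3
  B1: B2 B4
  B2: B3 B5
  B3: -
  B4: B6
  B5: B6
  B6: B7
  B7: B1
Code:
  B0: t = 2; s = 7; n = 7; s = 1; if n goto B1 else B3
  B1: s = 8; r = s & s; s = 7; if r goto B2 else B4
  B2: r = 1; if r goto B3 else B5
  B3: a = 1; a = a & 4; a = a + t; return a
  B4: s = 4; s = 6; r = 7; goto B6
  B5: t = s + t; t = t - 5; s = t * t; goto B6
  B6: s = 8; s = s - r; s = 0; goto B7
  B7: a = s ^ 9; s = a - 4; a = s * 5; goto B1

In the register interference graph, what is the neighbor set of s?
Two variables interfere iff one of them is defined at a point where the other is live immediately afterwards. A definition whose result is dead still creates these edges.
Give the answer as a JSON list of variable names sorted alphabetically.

def/use:
  B0 def {n,s,t} use ∅
  B1 def {r,s} use ∅
  B2 def {r} use ∅
  B3 def {a} use {t}
  B4 def {r,s} use ∅
  B5 def {s,t} use {s,t}
  B6 def {s} use {r}
  B7 def {a,s} use {s}

Liveness:
  B0: in=∅ out={t}
  B1: in={t} out={s,t}
  B2: in={s,t} out={r,s,t}
  B3: in={t} out=∅
  B4: in={t} out={r,t}
  B5: in={r,s,t} out={r,t}
  B6: in={r,t} out={s,t}
  B7: in={s,t} out={t}

Interfere edges:
  a: {t}
  n: {s,t}
  r: {s,t}
  s: {n,r,t}
  t: {a,n,r,s}

N(s) = ["n", "r", "t"]

Answer: ["n", "r", "t"]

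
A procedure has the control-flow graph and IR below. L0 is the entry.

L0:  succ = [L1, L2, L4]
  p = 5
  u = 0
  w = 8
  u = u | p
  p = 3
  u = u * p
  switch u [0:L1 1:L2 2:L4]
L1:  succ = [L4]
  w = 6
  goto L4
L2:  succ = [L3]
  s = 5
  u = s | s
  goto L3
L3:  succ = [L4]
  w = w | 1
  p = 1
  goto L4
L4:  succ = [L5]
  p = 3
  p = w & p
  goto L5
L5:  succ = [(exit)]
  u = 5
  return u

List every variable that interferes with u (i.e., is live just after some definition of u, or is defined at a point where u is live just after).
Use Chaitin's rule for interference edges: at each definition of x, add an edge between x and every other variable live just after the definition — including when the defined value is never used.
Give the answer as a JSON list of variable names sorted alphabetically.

Answer: ["p", "w"]

Working:
Per-block:
  L0: def={p,u,w} ue=∅
  L1: def={w} ue=∅
  L2: def={s,u} ue=∅
  L3: def={p,w} ue={w}
  L4: def={p} ue={w}
  L5: def={u} ue=∅

Live sets:
  L0 li=∅ lo={w}
  L1 li=∅ lo={w}
  L2 li={w} lo={w}
  L3 li={w} lo={w}
  L4 li={w} lo=∅
  L5 li=∅ lo=∅

Conflict graph:
  p↔{u,w}
  s↔{w}
  u↔{p,w}
  w↔{p,s,u}

N(u) = ["p", "w"]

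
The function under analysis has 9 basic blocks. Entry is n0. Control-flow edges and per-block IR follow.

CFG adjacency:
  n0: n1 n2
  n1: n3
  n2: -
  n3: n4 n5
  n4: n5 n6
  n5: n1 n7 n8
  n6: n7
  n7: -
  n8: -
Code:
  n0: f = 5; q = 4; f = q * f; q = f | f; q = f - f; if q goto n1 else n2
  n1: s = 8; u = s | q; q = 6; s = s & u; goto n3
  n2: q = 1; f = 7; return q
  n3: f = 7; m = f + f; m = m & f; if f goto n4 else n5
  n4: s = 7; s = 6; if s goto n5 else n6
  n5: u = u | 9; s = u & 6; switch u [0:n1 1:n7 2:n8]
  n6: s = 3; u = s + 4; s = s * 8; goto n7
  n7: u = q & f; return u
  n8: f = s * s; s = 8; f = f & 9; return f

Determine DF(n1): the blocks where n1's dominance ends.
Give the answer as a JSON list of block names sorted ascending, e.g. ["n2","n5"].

Answer: ["n1"]

Working:
idom tree: n1←n0 n2←n0 n3←n1 n4←n3 n5←n3 n6←n4 n7←n3 n8←n5
Dom at joins:
  n1: preds {n0,n5}: {n0} ∩ {n0,n1,n3,n5} = {n0}; idom=n0
  n5: preds {n3,n4}: {n0,n1,n3} ∩ {n0,n1,n3,n4} = {n0,n1,n3}; idom=n3
  n7: preds {n5,n6}: {n0,n1,n3,n5} ∩ {n0,n1,n3,n4,n6} = {n0,n1,n3}; idom=n3

DF derivation:
  n1←n0: walk · to n0
  n1←n5: walk n5→n3→n1 to n0
  n5←n3: walk · to n3
  n5←n4: walk n4 to n3
  n7←n5: walk n5 to n3
  n7←n6: walk n6→n4 to n3
  n0 → ∅
  n1 → {n1}
  n2 → ∅
  n3 → {n1}
  n4 → {n5,n7}
  n5 → {n1,n7}
  n6 → {n7}
  n7 → ∅
  n8 → ∅

DF(n1) = ["n1"]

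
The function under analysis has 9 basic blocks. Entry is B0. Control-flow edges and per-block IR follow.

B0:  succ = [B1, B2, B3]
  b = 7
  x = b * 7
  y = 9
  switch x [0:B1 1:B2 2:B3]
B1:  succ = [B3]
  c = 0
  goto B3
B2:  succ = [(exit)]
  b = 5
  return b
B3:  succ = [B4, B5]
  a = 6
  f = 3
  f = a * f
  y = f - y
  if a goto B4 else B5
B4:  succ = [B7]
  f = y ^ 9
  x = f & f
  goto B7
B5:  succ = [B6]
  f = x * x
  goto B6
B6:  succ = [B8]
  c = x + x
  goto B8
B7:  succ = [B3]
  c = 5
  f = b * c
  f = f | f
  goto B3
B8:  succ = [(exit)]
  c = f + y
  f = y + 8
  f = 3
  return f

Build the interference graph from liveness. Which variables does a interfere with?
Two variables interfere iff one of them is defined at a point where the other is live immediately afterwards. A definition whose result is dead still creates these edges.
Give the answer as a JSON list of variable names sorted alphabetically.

Block summaries:
  B0 def {b,x,y} use ∅
  B1 def {c} use ∅
  B2 def {b} use ∅
  B3 def {a,f,y} use {y}
  B4 def {f,x} use {y}
  B5 def {f} use {x}
  B6 def {c} use {x}
  B7 def {c,f} use {b}
  B8 def {c,f} use {f,y}

Live sets:
  B0 li=∅ lo={b,x,y}
  B1 li={b,x,y} lo={b,x,y}
  B2 li=∅ lo=∅
  B3 li={b,x,y} lo={b,x,y}
  B4 li={b,y} lo={b,x,y}
  B5 li={x,y} lo={f,x,y}
  B6 li={f,x,y} lo={f,y}
  B7 li={b,x,y} lo={b,x,y}
  B8 li={f,y} lo=∅

Conflict graph:
  a — {b,f,x,y}
  b — {a,c,f,x,y}
  c — {b,f,x,y}
  f — {a,b,c,x,y}
  x — {a,b,c,f,y}
  y — {a,b,c,f,x}

N(a) = ["b", "f", "x", "y"]

Answer: ["b", "f", "x", "y"]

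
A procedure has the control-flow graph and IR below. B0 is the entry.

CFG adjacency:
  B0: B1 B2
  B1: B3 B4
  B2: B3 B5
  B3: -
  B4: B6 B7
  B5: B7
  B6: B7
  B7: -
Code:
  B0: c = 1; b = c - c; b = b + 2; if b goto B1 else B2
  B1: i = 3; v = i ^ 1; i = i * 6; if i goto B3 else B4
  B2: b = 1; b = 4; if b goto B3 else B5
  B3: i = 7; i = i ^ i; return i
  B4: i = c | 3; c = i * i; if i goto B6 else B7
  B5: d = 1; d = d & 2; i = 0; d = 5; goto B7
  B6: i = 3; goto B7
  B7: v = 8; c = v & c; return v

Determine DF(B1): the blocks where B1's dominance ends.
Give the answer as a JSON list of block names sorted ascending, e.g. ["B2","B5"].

idom tree: B1←B0 B2←B0 B3←B0 B4←B1 B5←B2 B6←B4 B7←B0
Join-block Dom:
  B3: preds {B1,B2}: {B0,B1} ∩ {B0,B2} = {B0}; idom=B0
  B7: preds {B4,B5,B6}: {B0,B1,B4} ∩ {B0,B2,B5} ∩ {B0,B1,B4,B6} = {B0}; idom=B0

DF derivation:
  B3←B1: walk B1 to B0
  B3←B2: walk B2 to B0
  B7←B4: walk B4→B1 to B0
  B7←B5: walk B5→B2 to B0
  B7←B6: walk B6→B4→B1 to B0
  DF(B0)=∅
  DF(B1)={B3,B7}
  DF(B2)={B3,B7}
  DF(B3)=∅
  DF(B4)={B7}
  DF(B5)={B7}
  DF(B6)={B7}
  DF(B7)=∅

DF(B1) = ["B3", "B7"]

Answer: ["B3", "B7"]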